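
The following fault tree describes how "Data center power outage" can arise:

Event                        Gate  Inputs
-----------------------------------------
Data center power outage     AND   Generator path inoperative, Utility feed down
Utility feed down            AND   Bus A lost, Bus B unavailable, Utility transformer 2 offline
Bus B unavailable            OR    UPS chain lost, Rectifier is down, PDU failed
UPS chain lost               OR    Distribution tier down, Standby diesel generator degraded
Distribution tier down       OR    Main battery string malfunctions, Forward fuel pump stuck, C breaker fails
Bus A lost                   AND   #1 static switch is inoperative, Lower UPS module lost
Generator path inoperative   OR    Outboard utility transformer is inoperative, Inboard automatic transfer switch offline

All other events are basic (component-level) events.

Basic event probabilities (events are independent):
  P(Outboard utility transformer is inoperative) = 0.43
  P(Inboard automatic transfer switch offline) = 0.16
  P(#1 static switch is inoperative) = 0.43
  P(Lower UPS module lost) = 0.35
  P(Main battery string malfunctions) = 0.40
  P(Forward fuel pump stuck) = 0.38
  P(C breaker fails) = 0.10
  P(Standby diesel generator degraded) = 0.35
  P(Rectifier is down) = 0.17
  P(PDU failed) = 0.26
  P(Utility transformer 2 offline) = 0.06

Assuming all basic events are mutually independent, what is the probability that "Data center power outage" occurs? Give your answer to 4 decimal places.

0.0041

P(Generator path inoperative) [OR] = 1 − (1−0.43) × (1−0.16) = 0.521200
P(Bus A lost) [AND] = 0.43 × 0.35 = 0.150500
P(Distribution tier down) [OR] = 1 − (1−0.40) × (1−0.38) × (1−0.10) = 0.665200
P(UPS chain lost) [OR] = 1 − (1−0.665200) × (1−0.35) = 0.782380
P(Bus B unavailable) [OR] = 1 − (1−0.782380) × (1−0.17) × (1−0.26) = 0.866338
P(Utility feed down) [AND] = 0.150500 × 0.866338 × 0.06 = 0.007823
P(Data center power outage) [AND] = 0.521200 × 0.007823 = 0.004077
Rounded to 4 decimal places: P(Data center power outage) ≈ 0.0041.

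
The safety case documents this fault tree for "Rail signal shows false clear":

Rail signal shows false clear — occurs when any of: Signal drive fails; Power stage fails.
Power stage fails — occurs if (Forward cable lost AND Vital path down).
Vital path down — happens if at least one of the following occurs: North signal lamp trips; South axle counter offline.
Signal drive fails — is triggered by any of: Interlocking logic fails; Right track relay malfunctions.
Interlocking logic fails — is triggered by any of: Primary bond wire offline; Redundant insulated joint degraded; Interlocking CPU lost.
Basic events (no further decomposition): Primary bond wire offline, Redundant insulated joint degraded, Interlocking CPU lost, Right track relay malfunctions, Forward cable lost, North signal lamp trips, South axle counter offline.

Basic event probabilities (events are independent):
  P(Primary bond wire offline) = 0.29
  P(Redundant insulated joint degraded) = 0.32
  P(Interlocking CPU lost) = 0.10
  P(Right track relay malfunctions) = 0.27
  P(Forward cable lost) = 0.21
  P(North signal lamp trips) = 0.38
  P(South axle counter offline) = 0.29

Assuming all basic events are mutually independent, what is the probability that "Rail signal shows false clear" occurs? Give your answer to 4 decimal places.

0.7201

P(Interlocking logic fails) [OR] = 1 − (1−0.29) × (1−0.32) × (1−0.10) = 0.565480
P(Signal drive fails) [OR] = 1 − (1−0.565480) × (1−0.27) = 0.682800
P(Vital path down) [OR] = 1 − (1−0.38) × (1−0.29) = 0.559800
P(Power stage fails) [AND] = 0.21 × 0.559800 = 0.117558
P(Rail signal shows false clear) [OR] = 1 − (1−0.682800) × (1−0.117558) = 0.720089
Rounded to 4 decimal places: P(Rail signal shows false clear) ≈ 0.7201.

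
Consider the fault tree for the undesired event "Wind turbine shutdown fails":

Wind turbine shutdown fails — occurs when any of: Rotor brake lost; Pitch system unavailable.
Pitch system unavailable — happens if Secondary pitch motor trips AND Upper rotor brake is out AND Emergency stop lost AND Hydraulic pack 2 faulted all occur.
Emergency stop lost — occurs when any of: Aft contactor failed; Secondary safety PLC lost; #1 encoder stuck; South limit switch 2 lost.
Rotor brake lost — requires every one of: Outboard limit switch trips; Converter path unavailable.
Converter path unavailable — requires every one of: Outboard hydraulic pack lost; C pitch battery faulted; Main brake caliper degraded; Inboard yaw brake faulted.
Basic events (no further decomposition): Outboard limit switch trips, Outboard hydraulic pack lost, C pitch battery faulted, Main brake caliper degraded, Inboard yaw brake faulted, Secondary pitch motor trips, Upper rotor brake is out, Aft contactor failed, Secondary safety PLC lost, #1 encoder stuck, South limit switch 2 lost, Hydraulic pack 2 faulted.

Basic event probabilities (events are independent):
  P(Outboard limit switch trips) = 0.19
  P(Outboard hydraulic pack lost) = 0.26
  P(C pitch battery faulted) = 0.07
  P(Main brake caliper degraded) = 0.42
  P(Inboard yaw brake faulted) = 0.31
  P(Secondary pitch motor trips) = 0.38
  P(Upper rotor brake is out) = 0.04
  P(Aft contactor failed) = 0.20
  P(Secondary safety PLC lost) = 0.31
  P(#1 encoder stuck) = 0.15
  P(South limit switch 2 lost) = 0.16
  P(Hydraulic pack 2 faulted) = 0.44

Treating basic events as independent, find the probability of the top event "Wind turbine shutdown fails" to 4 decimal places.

0.0045

P(Converter path unavailable) [AND] = 0.26 × 0.07 × 0.42 × 0.31 = 0.002370
P(Rotor brake lost) [AND] = 0.19 × 0.002370 = 0.000450
P(Emergency stop lost) [OR] = 1 − (1−0.20) × (1−0.31) × (1−0.15) × (1−0.16) = 0.605872
P(Pitch system unavailable) [AND] = 0.38 × 0.04 × 0.605872 × 0.44 = 0.004052
P(Wind turbine shutdown fails) [OR] = 1 − (1−0.000450) × (1−0.004052) = 0.004500
Rounded to 4 decimal places: P(Wind turbine shutdown fails) ≈ 0.0045.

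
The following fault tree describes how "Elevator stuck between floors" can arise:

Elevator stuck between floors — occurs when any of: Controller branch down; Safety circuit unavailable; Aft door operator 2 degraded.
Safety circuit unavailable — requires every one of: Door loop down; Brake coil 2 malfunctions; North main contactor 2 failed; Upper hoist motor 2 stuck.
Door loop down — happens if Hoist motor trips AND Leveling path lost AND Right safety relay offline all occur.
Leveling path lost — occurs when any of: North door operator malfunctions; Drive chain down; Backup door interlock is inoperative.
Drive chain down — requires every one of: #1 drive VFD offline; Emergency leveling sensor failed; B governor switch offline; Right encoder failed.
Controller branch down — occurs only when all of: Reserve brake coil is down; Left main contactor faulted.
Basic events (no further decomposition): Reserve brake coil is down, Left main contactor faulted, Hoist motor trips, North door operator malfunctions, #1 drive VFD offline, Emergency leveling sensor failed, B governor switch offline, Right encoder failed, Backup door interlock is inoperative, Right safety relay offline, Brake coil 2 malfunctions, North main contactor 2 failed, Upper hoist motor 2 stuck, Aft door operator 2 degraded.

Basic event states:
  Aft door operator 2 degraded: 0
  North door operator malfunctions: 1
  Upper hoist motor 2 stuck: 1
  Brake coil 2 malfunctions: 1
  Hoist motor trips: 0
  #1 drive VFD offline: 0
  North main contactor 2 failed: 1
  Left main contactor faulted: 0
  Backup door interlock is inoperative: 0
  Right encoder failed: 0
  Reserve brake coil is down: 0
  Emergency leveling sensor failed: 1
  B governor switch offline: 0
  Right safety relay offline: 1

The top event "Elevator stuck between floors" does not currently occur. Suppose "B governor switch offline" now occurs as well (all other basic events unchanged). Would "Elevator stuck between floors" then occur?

No

Counterfactual: set "B governor switch offline" to occurred.
Controller branch down [AND]: Reserve brake coil is down=not, Left main contactor faulted=not → not all inputs occur → does not occur.
Drive chain down [AND]: #1 drive VFD offline=not, Emergency leveling sensor failed=occurs, B governor switch offline=occurs, Right encoder failed=not → not all inputs occur → does not occur.
Leveling path lost [OR]: North door operator malfunctions=occurs, Drive chain down=not, Backup door interlock is inoperative=not → at least one input occurs → occurs.
Door loop down [AND]: Hoist motor trips=not, Leveling path lost=occurs, Right safety relay offline=occurs → not all inputs occur → does not occur.
Safety circuit unavailable [AND]: Door loop down=not, Brake coil 2 malfunctions=occurs, North main contactor 2 failed=occurs, Upper hoist motor 2 stuck=occurs → not all inputs occur → does not occur.
Elevator stuck between floors [OR]: Controller branch down=not, Safety circuit unavailable=not, Aft door operator 2 degraded=not → no input occurs → does not occur.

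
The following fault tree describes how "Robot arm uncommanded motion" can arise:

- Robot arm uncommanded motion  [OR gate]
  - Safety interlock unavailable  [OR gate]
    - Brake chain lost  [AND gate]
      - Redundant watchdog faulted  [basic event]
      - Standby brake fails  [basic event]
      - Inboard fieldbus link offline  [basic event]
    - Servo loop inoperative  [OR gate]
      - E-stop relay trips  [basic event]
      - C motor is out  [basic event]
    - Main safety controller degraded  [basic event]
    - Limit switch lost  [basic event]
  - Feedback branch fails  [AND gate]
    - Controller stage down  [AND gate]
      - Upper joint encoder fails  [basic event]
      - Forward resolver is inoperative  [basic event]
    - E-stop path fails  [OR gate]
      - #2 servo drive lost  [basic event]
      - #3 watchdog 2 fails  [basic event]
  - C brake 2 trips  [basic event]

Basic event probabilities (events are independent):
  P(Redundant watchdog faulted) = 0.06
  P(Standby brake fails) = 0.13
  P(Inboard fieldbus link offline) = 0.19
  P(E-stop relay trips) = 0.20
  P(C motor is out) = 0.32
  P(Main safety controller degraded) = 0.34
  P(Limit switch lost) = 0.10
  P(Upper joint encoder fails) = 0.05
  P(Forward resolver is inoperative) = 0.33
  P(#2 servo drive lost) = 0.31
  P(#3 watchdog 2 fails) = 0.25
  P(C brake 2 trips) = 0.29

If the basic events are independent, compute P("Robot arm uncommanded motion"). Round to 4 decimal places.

P(Brake chain lost) [AND] = 0.06 × 0.13 × 0.19 = 0.001482
P(Servo loop inoperative) [OR] = 1 − (1−0.20) × (1−0.32) = 0.456000
P(Safety interlock unavailable) [OR] = 1 − (1−0.001482) × (1−0.456000) × (1−0.34) × (1−0.10) = 0.677343
P(Controller stage down) [AND] = 0.05 × 0.33 = 0.016500
P(E-stop path fails) [OR] = 1 − (1−0.31) × (1−0.25) = 0.482500
P(Feedback branch fails) [AND] = 0.016500 × 0.482500 = 0.007961
P(Robot arm uncommanded motion) [OR] = 1 − (1−0.677343) × (1−0.007961) × (1−0.29) = 0.772737
Rounded to 4 decimal places: P(Robot arm uncommanded motion) ≈ 0.7727.

0.7727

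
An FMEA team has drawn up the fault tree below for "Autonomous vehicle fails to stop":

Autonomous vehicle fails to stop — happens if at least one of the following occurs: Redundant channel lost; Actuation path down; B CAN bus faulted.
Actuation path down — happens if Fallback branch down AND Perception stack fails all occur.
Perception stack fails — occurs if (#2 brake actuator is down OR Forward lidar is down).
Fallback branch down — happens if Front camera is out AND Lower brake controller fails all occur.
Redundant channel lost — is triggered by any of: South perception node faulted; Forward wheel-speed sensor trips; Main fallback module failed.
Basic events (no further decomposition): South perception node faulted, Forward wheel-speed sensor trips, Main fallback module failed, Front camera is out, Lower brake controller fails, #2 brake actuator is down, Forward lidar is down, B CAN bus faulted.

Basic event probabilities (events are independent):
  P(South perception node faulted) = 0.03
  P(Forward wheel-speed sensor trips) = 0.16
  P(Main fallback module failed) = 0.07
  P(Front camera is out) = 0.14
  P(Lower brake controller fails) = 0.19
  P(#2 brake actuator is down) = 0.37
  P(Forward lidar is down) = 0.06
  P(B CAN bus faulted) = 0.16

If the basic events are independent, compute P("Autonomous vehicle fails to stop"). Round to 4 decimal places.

0.3704

P(Redundant channel lost) [OR] = 1 − (1−0.03) × (1−0.16) × (1−0.07) = 0.242236
P(Fallback branch down) [AND] = 0.14 × 0.19 = 0.026600
P(Perception stack fails) [OR] = 1 − (1−0.37) × (1−0.06) = 0.407800
P(Actuation path down) [AND] = 0.026600 × 0.407800 = 0.010847
P(Autonomous vehicle fails to stop) [OR] = 1 − (1−0.242236) × (1−0.010847) × (1−0.16) = 0.370383
Rounded to 4 decimal places: P(Autonomous vehicle fails to stop) ≈ 0.3704.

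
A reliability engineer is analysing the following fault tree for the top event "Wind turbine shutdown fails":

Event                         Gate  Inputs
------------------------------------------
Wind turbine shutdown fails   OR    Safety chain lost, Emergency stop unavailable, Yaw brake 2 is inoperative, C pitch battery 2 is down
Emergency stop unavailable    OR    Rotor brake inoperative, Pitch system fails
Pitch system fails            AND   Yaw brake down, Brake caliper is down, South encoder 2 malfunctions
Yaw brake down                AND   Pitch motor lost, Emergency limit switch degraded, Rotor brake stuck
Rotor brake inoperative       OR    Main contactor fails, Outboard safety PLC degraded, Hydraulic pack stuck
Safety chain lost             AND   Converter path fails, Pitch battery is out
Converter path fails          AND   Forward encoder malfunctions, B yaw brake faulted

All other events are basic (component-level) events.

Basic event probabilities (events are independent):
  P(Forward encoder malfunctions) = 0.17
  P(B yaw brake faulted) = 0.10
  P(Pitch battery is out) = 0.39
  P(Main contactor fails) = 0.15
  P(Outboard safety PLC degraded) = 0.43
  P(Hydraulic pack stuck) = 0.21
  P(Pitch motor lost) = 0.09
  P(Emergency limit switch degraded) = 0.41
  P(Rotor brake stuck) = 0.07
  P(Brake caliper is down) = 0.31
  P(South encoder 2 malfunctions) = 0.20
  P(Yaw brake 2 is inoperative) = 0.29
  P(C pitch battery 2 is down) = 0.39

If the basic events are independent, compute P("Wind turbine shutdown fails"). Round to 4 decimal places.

0.8354

P(Converter path fails) [AND] = 0.17 × 0.10 = 0.017000
P(Safety chain lost) [AND] = 0.017000 × 0.39 = 0.006630
P(Rotor brake inoperative) [OR] = 1 − (1−0.15) × (1−0.43) × (1−0.21) = 0.617245
P(Yaw brake down) [AND] = 0.09 × 0.41 × 0.07 = 0.002583
P(Pitch system fails) [AND] = 0.002583 × 0.31 × 0.20 = 0.000160
P(Emergency stop unavailable) [OR] = 1 − (1−0.617245) × (1−0.000160) = 0.617306
P(Wind turbine shutdown fails) [OR] = 1 − (1−0.006630) × (1−0.617306) × (1−0.29) × (1−0.39) = 0.835354
Rounded to 4 decimal places: P(Wind turbine shutdown fails) ≈ 0.8354.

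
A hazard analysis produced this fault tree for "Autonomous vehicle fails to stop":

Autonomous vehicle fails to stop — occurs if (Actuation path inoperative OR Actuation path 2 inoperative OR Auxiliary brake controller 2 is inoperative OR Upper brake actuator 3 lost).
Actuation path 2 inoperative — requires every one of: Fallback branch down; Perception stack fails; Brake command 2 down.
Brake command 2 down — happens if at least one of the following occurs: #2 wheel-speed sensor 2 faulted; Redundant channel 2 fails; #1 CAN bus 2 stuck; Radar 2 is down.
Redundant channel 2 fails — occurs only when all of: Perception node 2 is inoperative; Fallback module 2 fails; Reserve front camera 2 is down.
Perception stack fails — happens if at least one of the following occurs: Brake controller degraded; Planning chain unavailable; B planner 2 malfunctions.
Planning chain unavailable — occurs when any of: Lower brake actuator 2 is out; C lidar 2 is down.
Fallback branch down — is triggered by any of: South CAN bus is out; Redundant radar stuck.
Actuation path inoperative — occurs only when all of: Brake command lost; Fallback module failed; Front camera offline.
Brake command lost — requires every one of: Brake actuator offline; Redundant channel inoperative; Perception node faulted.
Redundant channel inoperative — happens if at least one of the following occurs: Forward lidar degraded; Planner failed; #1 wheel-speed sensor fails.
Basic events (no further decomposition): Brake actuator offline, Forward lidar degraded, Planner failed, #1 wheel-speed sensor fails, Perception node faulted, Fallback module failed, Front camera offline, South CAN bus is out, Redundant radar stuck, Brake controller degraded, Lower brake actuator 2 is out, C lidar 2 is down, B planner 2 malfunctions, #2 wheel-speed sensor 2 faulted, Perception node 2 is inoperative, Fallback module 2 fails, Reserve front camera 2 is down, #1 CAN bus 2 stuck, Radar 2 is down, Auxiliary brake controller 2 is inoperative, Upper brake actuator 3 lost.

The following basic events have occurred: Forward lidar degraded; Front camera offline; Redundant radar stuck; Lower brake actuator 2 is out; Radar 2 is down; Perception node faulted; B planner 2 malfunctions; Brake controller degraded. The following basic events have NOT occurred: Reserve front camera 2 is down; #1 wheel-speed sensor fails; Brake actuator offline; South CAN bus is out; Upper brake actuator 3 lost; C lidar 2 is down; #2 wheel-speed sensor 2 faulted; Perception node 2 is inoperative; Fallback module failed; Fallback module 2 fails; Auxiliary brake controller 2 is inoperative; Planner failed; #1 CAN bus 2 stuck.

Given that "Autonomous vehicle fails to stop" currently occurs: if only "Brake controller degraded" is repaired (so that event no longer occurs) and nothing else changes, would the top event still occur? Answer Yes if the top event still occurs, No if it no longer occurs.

Counterfactual: set "Brake controller degraded" to not occurred.
Redundant channel inoperative [OR]: Forward lidar degraded=occurs, Planner failed=not, #1 wheel-speed sensor fails=not → at least one input occurs → occurs.
Brake command lost [AND]: Brake actuator offline=not, Redundant channel inoperative=occurs, Perception node faulted=occurs → not all inputs occur → does not occur.
Actuation path inoperative [AND]: Brake command lost=not, Fallback module failed=not, Front camera offline=occurs → not all inputs occur → does not occur.
Fallback branch down [OR]: South CAN bus is out=not, Redundant radar stuck=occurs → at least one input occurs → occurs.
Planning chain unavailable [OR]: Lower brake actuator 2 is out=occurs, C lidar 2 is down=not → at least one input occurs → occurs.
Perception stack fails [OR]: Brake controller degraded=not, Planning chain unavailable=occurs, B planner 2 malfunctions=occurs → at least one input occurs → occurs.
Redundant channel 2 fails [AND]: Perception node 2 is inoperative=not, Fallback module 2 fails=not, Reserve front camera 2 is down=not → not all inputs occur → does not occur.
Brake command 2 down [OR]: #2 wheel-speed sensor 2 faulted=not, Redundant channel 2 fails=not, #1 CAN bus 2 stuck=not, Radar 2 is down=occurs → at least one input occurs → occurs.
Actuation path 2 inoperative [AND]: Fallback branch down=occurs, Perception stack fails=occurs, Brake command 2 down=occurs → all inputs occur → occurs.
Autonomous vehicle fails to stop [OR]: Actuation path inoperative=not, Actuation path 2 inoperative=occurs, Auxiliary brake controller 2 is inoperative=not, Upper brake actuator 3 lost=not → at least one input occurs → occurs.

Yes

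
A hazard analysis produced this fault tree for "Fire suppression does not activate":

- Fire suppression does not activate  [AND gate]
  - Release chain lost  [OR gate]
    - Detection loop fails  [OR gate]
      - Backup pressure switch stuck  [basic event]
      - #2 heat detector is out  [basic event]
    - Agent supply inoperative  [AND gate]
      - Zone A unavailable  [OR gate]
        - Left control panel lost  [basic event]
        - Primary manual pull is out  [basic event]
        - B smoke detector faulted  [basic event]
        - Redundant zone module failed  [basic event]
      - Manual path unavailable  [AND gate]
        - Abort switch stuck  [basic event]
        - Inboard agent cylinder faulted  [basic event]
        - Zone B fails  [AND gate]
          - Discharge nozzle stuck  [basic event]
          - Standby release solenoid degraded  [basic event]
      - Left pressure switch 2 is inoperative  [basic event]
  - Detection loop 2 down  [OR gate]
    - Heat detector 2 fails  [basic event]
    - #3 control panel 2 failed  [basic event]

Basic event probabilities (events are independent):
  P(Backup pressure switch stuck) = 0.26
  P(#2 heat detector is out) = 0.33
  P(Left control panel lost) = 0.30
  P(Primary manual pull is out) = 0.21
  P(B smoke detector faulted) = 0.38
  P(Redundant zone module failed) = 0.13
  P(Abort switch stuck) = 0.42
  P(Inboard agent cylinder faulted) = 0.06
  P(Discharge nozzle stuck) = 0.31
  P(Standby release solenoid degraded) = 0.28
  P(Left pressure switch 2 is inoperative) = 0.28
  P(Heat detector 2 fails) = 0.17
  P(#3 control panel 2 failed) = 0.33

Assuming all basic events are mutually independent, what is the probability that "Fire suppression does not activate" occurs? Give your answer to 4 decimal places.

P(Detection loop fails) [OR] = 1 − (1−0.26) × (1−0.33) = 0.504200
P(Zone A unavailable) [OR] = 1 − (1−0.30) × (1−0.21) × (1−0.38) × (1−0.13) = 0.701712
P(Zone B fails) [AND] = 0.31 × 0.28 = 0.086800
P(Manual path unavailable) [AND] = 0.42 × 0.06 × 0.086800 = 0.002187
P(Agent supply inoperative) [AND] = 0.701712 × 0.002187 × 0.28 = 0.000430
P(Release chain lost) [OR] = 1 − (1−0.504200) × (1−0.000430) = 0.504413
P(Detection loop 2 down) [OR] = 1 − (1−0.17) × (1−0.33) = 0.443900
P(Fire suppression does not activate) [AND] = 0.504413 × 0.443900 = 0.223909
Rounded to 4 decimal places: P(Fire suppression does not activate) ≈ 0.2239.

0.2239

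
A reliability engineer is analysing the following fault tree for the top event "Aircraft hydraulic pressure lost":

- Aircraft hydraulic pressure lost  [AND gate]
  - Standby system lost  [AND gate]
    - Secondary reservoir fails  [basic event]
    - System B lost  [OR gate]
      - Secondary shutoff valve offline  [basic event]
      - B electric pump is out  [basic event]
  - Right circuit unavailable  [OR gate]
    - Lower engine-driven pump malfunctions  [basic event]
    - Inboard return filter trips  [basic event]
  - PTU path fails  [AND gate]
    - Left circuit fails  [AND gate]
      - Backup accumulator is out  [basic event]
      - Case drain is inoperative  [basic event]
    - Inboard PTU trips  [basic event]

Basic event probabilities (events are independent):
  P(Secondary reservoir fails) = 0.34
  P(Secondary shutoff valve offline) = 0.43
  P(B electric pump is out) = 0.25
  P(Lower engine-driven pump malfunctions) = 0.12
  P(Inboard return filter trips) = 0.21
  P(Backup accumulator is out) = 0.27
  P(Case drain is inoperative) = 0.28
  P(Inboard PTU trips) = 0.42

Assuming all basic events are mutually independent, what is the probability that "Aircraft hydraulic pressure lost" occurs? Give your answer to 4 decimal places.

P(System B lost) [OR] = 1 − (1−0.43) × (1−0.25) = 0.572500
P(Standby system lost) [AND] = 0.34 × 0.572500 = 0.194650
P(Right circuit unavailable) [OR] = 1 − (1−0.12) × (1−0.21) = 0.304800
P(Left circuit fails) [AND] = 0.27 × 0.28 = 0.075600
P(PTU path fails) [AND] = 0.075600 × 0.42 = 0.031752
P(Aircraft hydraulic pressure lost) [AND] = 0.194650 × 0.304800 × 0.031752 = 0.001884
Rounded to 4 decimal places: P(Aircraft hydraulic pressure lost) ≈ 0.0019.

0.0019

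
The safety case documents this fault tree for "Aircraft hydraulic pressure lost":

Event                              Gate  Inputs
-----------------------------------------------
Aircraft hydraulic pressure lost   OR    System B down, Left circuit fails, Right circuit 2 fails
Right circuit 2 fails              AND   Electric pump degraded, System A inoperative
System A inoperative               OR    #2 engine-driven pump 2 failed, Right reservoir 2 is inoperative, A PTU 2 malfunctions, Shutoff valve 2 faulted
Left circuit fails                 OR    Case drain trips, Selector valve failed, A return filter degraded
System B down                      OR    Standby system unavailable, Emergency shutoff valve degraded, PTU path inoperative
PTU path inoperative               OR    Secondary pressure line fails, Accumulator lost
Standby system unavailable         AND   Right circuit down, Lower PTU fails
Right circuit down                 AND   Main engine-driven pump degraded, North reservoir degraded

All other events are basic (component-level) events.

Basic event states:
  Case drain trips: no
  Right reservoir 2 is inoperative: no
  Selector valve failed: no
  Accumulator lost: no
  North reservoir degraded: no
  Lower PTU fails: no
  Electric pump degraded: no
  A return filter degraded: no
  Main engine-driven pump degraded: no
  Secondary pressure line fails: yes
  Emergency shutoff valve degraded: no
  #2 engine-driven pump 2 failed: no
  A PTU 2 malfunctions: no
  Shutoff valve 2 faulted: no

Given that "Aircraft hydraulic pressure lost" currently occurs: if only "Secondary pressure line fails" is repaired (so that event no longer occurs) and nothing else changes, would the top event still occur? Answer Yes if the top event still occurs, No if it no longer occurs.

No

Counterfactual: set "Secondary pressure line fails" to not occurred.
Right circuit down [AND]: Main engine-driven pump degraded=not, North reservoir degraded=not → not all inputs occur → does not occur.
Standby system unavailable [AND]: Right circuit down=not, Lower PTU fails=not → not all inputs occur → does not occur.
PTU path inoperative [OR]: Secondary pressure line fails=not, Accumulator lost=not → no input occurs → does not occur.
System B down [OR]: Standby system unavailable=not, Emergency shutoff valve degraded=not, PTU path inoperative=not → no input occurs → does not occur.
Left circuit fails [OR]: Case drain trips=not, Selector valve failed=not, A return filter degraded=not → no input occurs → does not occur.
System A inoperative [OR]: #2 engine-driven pump 2 failed=not, Right reservoir 2 is inoperative=not, A PTU 2 malfunctions=not, Shutoff valve 2 faulted=not → no input occurs → does not occur.
Right circuit 2 fails [AND]: Electric pump degraded=not, System A inoperative=not → not all inputs occur → does not occur.
Aircraft hydraulic pressure lost [OR]: System B down=not, Left circuit fails=not, Right circuit 2 fails=not → no input occurs → does not occur.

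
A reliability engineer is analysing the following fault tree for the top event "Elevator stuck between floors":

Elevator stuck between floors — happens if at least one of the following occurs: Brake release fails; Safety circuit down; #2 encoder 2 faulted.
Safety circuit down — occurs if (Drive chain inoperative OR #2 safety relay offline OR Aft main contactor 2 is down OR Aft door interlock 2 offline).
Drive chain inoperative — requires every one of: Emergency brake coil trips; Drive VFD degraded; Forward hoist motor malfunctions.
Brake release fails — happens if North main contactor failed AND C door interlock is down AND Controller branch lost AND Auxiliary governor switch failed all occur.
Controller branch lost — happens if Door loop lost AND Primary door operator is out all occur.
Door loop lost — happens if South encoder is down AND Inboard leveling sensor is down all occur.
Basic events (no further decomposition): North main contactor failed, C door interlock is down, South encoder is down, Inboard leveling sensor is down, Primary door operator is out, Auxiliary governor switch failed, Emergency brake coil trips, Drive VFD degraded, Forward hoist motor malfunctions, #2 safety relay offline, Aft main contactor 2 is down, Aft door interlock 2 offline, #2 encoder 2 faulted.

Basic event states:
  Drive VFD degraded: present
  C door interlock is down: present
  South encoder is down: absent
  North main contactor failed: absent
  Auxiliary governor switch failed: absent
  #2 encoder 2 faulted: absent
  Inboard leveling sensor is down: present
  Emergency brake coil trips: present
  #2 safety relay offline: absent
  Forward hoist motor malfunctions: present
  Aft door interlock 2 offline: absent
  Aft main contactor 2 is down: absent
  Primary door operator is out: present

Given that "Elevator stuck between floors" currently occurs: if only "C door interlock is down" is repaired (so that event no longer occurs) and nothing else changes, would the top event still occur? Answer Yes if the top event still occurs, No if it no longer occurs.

Yes

Counterfactual: set "C door interlock is down" to not occurred.
Door loop lost [AND]: South encoder is down=not, Inboard leveling sensor is down=occurs → not all inputs occur → does not occur.
Controller branch lost [AND]: Door loop lost=not, Primary door operator is out=occurs → not all inputs occur → does not occur.
Brake release fails [AND]: North main contactor failed=not, C door interlock is down=not, Controller branch lost=not, Auxiliary governor switch failed=not → not all inputs occur → does not occur.
Drive chain inoperative [AND]: Emergency brake coil trips=occurs, Drive VFD degraded=occurs, Forward hoist motor malfunctions=occurs → all inputs occur → occurs.
Safety circuit down [OR]: Drive chain inoperative=occurs, #2 safety relay offline=not, Aft main contactor 2 is down=not, Aft door interlock 2 offline=not → at least one input occurs → occurs.
Elevator stuck between floors [OR]: Brake release fails=not, Safety circuit down=occurs, #2 encoder 2 faulted=not → at least one input occurs → occurs.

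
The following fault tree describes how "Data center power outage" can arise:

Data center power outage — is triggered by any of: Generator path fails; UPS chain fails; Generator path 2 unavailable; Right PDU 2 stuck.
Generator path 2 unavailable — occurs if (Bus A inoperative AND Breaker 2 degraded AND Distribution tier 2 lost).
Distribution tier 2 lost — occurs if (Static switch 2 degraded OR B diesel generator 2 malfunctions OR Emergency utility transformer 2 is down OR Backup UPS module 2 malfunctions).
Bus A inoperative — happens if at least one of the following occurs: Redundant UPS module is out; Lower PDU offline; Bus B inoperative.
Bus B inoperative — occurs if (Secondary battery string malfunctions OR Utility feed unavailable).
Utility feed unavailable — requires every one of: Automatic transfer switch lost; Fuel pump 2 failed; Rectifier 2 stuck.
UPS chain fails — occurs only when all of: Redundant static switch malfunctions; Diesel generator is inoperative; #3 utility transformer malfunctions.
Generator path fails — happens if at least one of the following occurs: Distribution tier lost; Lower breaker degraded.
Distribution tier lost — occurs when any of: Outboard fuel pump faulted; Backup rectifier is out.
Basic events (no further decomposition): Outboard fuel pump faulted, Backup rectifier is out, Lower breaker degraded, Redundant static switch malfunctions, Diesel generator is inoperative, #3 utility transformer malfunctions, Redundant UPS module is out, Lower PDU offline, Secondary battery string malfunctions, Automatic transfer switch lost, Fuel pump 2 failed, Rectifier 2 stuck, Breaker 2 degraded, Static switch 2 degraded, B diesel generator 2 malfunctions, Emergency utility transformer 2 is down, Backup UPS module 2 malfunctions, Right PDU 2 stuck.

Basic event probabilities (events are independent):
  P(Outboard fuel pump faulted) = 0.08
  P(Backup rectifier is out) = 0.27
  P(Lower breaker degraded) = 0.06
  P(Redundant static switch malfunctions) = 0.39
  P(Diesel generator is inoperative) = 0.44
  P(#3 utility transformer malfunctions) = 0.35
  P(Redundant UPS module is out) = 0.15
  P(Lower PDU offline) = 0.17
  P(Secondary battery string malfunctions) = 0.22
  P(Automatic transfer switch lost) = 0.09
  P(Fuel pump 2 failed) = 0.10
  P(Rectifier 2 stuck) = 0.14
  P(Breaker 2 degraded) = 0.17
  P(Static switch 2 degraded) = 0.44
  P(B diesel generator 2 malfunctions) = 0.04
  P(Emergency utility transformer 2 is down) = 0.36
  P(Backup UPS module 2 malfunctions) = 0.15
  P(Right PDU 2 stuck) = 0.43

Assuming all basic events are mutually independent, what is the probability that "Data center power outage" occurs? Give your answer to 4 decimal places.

P(Distribution tier lost) [OR] = 1 − (1−0.08) × (1−0.27) = 0.328400
P(Generator path fails) [OR] = 1 − (1−0.328400) × (1−0.06) = 0.368696
P(UPS chain fails) [AND] = 0.39 × 0.44 × 0.35 = 0.060060
P(Utility feed unavailable) [AND] = 0.09 × 0.10 × 0.14 = 0.001260
P(Bus B inoperative) [OR] = 1 − (1−0.22) × (1−0.001260) = 0.220983
P(Bus A inoperative) [OR] = 1 − (1−0.15) × (1−0.17) × (1−0.220983) = 0.450404
P(Distribution tier 2 lost) [OR] = 1 − (1−0.44) × (1−0.04) × (1−0.36) × (1−0.15) = 0.707546
P(Generator path 2 unavailable) [AND] = 0.450404 × 0.17 × 0.707546 = 0.054176
P(Data center power outage) [OR] = 1 − (1−0.368696) × (1−0.060060) × (1−0.054176) × (1−0.43) = 0.680093
Rounded to 4 decimal places: P(Data center power outage) ≈ 0.6801.

0.6801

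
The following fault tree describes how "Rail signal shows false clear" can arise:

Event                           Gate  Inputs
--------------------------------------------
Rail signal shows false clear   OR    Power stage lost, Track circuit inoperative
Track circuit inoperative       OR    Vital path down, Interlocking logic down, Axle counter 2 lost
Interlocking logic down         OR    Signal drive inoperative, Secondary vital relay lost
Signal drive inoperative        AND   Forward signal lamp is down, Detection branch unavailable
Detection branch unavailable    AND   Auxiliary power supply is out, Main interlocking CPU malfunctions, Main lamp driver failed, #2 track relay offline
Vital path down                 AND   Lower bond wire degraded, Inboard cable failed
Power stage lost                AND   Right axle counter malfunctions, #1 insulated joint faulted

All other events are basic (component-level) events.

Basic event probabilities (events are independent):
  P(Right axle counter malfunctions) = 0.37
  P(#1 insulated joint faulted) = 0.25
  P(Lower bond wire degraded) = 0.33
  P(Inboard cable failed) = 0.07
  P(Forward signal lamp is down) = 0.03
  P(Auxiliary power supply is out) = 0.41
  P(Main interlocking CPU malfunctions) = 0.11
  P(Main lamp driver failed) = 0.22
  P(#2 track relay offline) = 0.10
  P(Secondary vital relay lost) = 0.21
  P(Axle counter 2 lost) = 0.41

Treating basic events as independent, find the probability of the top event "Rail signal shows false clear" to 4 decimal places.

0.5868

P(Power stage lost) [AND] = 0.37 × 0.25 = 0.092500
P(Vital path down) [AND] = 0.33 × 0.07 = 0.023100
P(Detection branch unavailable) [AND] = 0.41 × 0.11 × 0.22 × 0.10 = 0.000992
P(Signal drive inoperative) [AND] = 0.03 × 0.000992 = 0.000030
P(Interlocking logic down) [OR] = 1 − (1−0.000030) × (1−0.21) = 0.210024
P(Track circuit inoperative) [OR] = 1 − (1−0.023100) × (1−0.210024) × (1−0.41) = 0.544681
P(Rail signal shows false clear) [OR] = 1 − (1−0.092500) × (1−0.544681) = 0.586798
Rounded to 4 decimal places: P(Rail signal shows false clear) ≈ 0.5868.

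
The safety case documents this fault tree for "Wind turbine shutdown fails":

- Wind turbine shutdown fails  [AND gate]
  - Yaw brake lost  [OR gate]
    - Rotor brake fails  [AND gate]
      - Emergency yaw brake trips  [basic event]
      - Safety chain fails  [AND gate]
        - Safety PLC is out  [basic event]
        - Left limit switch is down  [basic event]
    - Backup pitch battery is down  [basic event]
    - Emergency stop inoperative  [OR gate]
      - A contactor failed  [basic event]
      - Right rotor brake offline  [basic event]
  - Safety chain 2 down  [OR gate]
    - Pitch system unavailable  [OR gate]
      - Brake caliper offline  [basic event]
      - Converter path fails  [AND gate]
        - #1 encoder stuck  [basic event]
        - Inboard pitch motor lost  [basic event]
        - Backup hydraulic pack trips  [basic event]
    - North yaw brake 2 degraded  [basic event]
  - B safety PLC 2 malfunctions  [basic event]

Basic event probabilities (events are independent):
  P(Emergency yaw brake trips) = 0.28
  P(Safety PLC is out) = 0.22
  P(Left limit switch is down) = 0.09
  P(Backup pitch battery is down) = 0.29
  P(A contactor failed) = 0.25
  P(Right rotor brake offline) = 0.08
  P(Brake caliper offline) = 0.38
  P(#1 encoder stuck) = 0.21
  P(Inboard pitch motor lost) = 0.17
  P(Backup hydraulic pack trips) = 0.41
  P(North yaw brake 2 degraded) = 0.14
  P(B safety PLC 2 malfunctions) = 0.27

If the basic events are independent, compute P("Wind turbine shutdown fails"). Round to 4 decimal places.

P(Safety chain fails) [AND] = 0.22 × 0.09 = 0.019800
P(Rotor brake fails) [AND] = 0.28 × 0.019800 = 0.005544
P(Emergency stop inoperative) [OR] = 1 − (1−0.25) × (1−0.08) = 0.310000
P(Yaw brake lost) [OR] = 1 − (1−0.005544) × (1−0.29) × (1−0.310000) = 0.512816
P(Converter path fails) [AND] = 0.21 × 0.17 × 0.41 = 0.014637
P(Pitch system unavailable) [OR] = 1 − (1−0.38) × (1−0.014637) = 0.389075
P(Safety chain 2 down) [OR] = 1 − (1−0.389075) × (1−0.14) = 0.474605
P(Wind turbine shutdown fails) [AND] = 0.512816 × 0.474605 × 0.27 = 0.065714
Rounded to 4 decimal places: P(Wind turbine shutdown fails) ≈ 0.0657.

0.0657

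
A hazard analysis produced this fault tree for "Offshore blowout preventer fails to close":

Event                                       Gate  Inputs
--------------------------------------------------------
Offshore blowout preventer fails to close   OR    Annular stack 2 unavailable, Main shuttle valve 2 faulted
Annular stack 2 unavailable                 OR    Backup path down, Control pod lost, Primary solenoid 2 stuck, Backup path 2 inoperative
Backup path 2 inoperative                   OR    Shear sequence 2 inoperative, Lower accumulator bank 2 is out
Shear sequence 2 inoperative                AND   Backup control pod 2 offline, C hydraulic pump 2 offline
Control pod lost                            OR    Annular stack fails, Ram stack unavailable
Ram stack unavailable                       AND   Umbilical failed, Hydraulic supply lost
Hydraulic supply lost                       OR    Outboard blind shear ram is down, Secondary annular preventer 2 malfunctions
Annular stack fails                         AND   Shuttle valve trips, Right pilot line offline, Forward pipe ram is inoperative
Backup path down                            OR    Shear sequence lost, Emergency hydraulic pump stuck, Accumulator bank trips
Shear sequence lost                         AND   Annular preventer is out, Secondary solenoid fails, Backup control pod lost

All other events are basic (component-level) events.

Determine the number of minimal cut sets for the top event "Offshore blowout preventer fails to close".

Shear sequence lost [AND]: one cut set from each child combined → 1 × 1 × 1 = 1 cut set(s).
Backup path down [OR]: union of children's cut sets → 3 cut set(s).
Annular stack fails [AND]: one cut set from each child combined → 1 × 1 × 1 = 1 cut set(s).
Hydraulic supply lost [OR]: union of children's cut sets → 2 cut set(s).
Ram stack unavailable [AND]: one cut set from each child combined → 1 × 2 = 2 cut set(s).
Control pod lost [OR]: union of children's cut sets → 3 cut set(s).
Shear sequence 2 inoperative [AND]: one cut set from each child combined → 1 × 1 = 1 cut set(s).
Backup path 2 inoperative [OR]: union of children's cut sets → 2 cut set(s).
Annular stack 2 unavailable [OR]: union of children's cut sets → 9 cut set(s).
Offshore blowout preventer fails to close [OR]: union of children's cut sets → 10 cut set(s).
Minimal cut sets: {Annular preventer is out, Backup control pod lost, Secondary solenoid fails}; {Emergency hydraulic pump stuck}; {Accumulator bank trips}; {Forward pipe ram is inoperative, Right pilot line offline, Shuttle valve trips}; {Outboard blind shear ram is down, Umbilical failed}; {Secondary annular preventer 2 malfunctions, Umbilical failed}; {Primary solenoid 2 stuck}; {Backup control pod 2 offline, C hydraulic pump 2 offline}; {Lower accumulator bank 2 is out}; {Main shuttle valve 2 faulted}.

10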